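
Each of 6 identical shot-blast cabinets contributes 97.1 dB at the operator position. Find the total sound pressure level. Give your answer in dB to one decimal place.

L_total = L₁ + 10·log₁₀ N for N identical incoherent sources.
L_total = 97.1 + 10·log₁₀(6) = 97.1 + 7.782 = 104.88 dB.

104.9 dB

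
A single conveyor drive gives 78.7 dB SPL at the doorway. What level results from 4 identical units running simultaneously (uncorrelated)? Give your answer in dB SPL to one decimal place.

84.7 dB SPL

With 4 equal, uncorrelated contributions the intensity is 4× that of one unit, giving a rise of 10·log₁₀ 4.
L_total = 78.7 + 10·log₁₀(4) = 78.7 + 6.021 = 84.72 dB SPL.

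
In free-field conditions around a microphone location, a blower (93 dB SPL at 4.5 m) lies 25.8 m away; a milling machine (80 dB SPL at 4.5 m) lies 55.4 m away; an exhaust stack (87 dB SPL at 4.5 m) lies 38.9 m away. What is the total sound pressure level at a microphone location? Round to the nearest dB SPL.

78 dB SPL

Apply inverse-square spreading to bring every level to the receiver, then sum 10^(L/10).
blower: 93 − 20·log₁₀(25.8/4.5) = 93 − 15.17 = 77.83 dB SPL.
milling machine: 80 − 20·log₁₀(55.4/4.5) = 80 − 21.81 = 58.19 dB SPL.
exhaust stack: 87 − 20·log₁₀(38.9/4.5) = 87 − 18.73 = 68.27 dB SPL.
Σ 10^(L/10) = 6.807e+07 → L_total = 10·log₁₀(6.807e+07) = 78.33 dB SPL.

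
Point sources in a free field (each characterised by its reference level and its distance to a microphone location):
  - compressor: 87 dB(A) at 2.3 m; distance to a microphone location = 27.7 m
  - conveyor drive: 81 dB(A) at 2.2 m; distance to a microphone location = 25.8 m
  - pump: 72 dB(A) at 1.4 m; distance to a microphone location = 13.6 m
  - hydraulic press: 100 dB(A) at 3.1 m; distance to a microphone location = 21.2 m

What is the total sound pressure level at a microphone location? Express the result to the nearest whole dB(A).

Propagate each source to the receiver with L = L_ref − 20·log₁₀(r/r_ref), then add intensities.
compressor: 87 − 20·log₁₀(27.7/2.3) = 87 − 21.62 = 65.38 dB(A).
conveyor drive: 81 − 20·log₁₀(25.8/2.2) = 81 − 21.38 = 59.62 dB(A).
pump: 72 − 20·log₁₀(13.6/1.4) = 72 − 19.75 = 52.25 dB(A).
hydraulic press: 100 − 20·log₁₀(21.2/3.1) = 100 − 16.70 = 83.30 dB(A).
Σ 10^(L/10) = 2.184e+08 → L_total = 10·log₁₀(2.184e+08) = 83.39 dB(A).

83 dB(A)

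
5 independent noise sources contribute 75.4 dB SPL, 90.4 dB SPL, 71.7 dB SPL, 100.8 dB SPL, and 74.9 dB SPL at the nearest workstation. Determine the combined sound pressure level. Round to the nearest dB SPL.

101 dB SPL

Incoherent sources combine by intensity addition: L_total = 10·log₁₀(Σ 10^(L_i/10)).
Σ 10^(L/10) = 10^(75.4/10) + 10^(90.4/10) + 10^(71.7/10) + 10^(100.8/10) + 10^(74.9/10) = 1.320e+10.
L_total = 10·log₁₀(1.320e+10) = 101.21 dB SPL.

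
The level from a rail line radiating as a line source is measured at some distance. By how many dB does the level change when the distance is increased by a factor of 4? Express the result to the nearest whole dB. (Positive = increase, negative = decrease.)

Line-source spreading: ΔL = −10·log₁₀(r₂/r₁).
ΔL = −10·log₁₀(4) = -6.02 dB.

-6 dB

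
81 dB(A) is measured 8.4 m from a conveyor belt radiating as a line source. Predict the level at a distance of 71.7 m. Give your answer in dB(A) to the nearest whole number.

72 dB(A)

Line-source attenuation: ΔL = 10·log₁₀(r₂/r₁) = 10·log₁₀(71.7/8.4) = 9.312 dB.
L₂ = 81 − 10·log₁₀(71.7/8.4) = 81 − 9.312 = 71.69 dB(A).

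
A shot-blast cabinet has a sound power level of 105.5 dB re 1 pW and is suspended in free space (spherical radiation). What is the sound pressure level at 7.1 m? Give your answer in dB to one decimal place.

The power spreads over a sphere of area 4π·r², so L_p = L_w − 10·log₁₀(4π·r²).
4π·r² = 633.5 m², 10·log₁₀ of that is 28.017 dB.
L_p = 105.5 − 28.017 = 77.48 dB.

77.5 dB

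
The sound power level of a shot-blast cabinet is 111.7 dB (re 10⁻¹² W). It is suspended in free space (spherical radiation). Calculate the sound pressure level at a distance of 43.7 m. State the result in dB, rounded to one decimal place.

The power spreads over a sphere of area 4π·r², so L_p = L_w − 10·log₁₀(4π·r²).
4π·r² = 2.4e+04 m², 10·log₁₀ of that is 43.802 dB.
L_p = 111.7 − 43.802 = 67.90 dB.

67.9 dB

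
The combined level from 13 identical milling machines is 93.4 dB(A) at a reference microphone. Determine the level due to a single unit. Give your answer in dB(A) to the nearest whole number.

82 dB(A)

Dividing the total intensity by 13 lowers the level by 10·log₁₀ 13 = 11.139 dB: L₁ = 93.4 − 11.139.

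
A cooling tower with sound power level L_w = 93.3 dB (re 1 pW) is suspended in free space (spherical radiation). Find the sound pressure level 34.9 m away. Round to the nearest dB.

The power spreads over a sphere of area 4π·r², so L_p = L_w − 10·log₁₀(4π·r²).
4π·r² = 1.531e+04 m², 10·log₁₀ of that is 41.849 dB.
L_p = 93.3 − 41.849 = 51.45 dB.

51 dB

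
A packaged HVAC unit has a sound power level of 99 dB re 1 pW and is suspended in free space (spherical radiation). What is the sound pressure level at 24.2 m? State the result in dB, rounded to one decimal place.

60.3 dB

Free-field spherical radiation: L_p = L_w − 10·log₁₀(4π·r²), r = 24.2 m.
4π·r² = 7359 m², 10·log₁₀ of that is 38.668 dB.
L_p = 99 − 38.668 = 60.33 dB.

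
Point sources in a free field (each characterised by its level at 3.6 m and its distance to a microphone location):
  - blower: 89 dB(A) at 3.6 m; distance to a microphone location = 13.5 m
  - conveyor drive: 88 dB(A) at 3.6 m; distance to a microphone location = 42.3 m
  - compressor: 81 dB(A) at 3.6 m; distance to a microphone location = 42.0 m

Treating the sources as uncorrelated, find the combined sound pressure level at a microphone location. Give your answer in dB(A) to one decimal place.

Apply inverse-square spreading to bring every level to the receiver, then sum 10^(L/10).
blower: 89 − 20·log₁₀(13.5/3.6) = 89 − 11.48 = 77.52 dB(A).
conveyor drive: 88 − 20·log₁₀(42.3/3.6) = 88 − 21.40 = 66.60 dB(A).
compressor: 81 − 20·log₁₀(42.0/3.6) = 81 − 21.34 = 59.66 dB(A).
Σ 10^(L/10) = 6.198e+07 → L_total = 10·log₁₀(6.198e+07) = 77.92 dB(A).

77.9 dB(A)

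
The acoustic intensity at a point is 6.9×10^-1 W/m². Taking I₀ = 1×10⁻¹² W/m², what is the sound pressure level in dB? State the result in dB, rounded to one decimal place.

118.4 dB

Dividing by I₀ shifts the exponent by 12: I/I₀ = 6.9×10^11.
L = 10·(0.8388 + 11) = 118.39 dB.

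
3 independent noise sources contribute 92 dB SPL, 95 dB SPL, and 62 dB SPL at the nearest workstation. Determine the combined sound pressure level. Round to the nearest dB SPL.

97 dB SPL

For uncorrelated sources the intensities add, so convert each level to linear form, sum, and take 10·log₁₀ of the total.
Σ 10^(L/10) = 10^(92/10) + 10^(95/10) + 10^(62/10) = 4.749e+09.
L_total = 10·log₁₀(4.749e+09) = 96.77 dB SPL.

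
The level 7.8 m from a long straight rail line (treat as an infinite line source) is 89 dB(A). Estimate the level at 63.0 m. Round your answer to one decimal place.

For a line source, L₂ = L₁ − 10·log₁₀(r₂/r₁).
L₂ = 89 − 10·log₁₀(63.0/7.8) = 89 − 9.072 = 79.93 dB(A).

79.9 dB(A)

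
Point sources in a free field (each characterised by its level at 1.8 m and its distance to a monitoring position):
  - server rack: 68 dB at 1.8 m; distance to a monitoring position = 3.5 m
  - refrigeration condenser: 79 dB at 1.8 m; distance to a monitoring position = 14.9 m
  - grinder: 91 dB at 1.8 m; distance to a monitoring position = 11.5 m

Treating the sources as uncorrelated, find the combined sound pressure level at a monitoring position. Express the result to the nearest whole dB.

75 dB

First find each source's level at the receiver (point-source: −20·log₁₀(r/r_ref)), then combine on an intensity basis.
server rack: 68 − 20·log₁₀(3.5/1.8) = 68 − 5.78 = 62.22 dB.
refrigeration condenser: 79 − 20·log₁₀(14.9/1.8) = 79 − 18.36 = 60.64 dB.
grinder: 91 − 20·log₁₀(11.5/1.8) = 91 − 16.11 = 74.89 dB.
Σ 10^(L/10) = 3.367e+07 → L_total = 10·log₁₀(3.367e+07) = 75.27 dB.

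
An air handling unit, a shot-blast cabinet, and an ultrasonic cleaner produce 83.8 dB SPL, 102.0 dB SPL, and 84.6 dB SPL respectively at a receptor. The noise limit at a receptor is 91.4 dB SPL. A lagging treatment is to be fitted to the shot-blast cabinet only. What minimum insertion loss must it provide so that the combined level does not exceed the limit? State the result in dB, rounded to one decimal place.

Fixed contribution from the other sources: Σ 10^(L/10) = 10^(83.8/10) + 10^(84.6/10) = 5.283e+08 (87.23 dB SPL).
To meet 91.4 dB SPL overall, the treated shot-blast cabinet may contribute at most 10^(91.4/10) − 5.283e+08 = 8.521e+08, i.e. 89.30 dB SPL.
So the shot-blast cabinet must be reduced from 102.0 to 89.30 dB SPL: IL = 12.70 dB.

12.7 dB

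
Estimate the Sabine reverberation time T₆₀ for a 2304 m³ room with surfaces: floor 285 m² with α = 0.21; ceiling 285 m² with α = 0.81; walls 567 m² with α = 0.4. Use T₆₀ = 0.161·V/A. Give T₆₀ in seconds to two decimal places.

0.72 s

Summing Sᵢαᵢ: 285·0.21 + 285·0.81 + 567·0.4 = 517.50 m².
T₆₀ = 0.161 × 2304 / 517.50 = 0.717 s.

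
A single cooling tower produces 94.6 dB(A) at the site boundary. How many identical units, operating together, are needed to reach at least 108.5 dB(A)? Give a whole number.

Need L₁ + 10·log₁₀ N ≥ 108.5, i.e. log₁₀ N ≥ 1.39.
N ≥ 10^(13.9/10) = 24.547, so N = 25.

25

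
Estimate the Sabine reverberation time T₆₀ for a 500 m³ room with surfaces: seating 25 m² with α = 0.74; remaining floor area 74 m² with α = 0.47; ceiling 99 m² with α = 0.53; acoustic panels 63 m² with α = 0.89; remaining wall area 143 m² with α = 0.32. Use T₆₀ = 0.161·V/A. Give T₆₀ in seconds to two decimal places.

Total absorption A = 25·0.74 + 74·0.47 + 99·0.53 + 63·0.89 + 143·0.32 = 207.58 m² sabins.
T₆₀ = 0.161 × 500 / 207.58 = 0.388 s.

0.39 s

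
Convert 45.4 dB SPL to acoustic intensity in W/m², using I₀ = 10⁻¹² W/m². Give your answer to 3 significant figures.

L = 10·log₁₀(I/I₀) ⇒ I = I₀·10^(L/10) = 10⁻¹² × 10^4.54.

3.47e-08 W/m²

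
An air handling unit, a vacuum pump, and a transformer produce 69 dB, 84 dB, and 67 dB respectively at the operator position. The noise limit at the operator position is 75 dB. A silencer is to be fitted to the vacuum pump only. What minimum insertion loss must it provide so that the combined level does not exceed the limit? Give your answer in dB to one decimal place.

The untreated sources together contribute 10^(69/10) + 10^(67/10) = 1.296e+07, i.e. 71.12 dB.
The limit corresponds to 10^(75/10) = 3.162e+07; subtracting the fixed part leaves 1.867e+07 for the vacuum pump, i.e. 72.71 dB.
Required insertion loss = 84 − 72.71 = 11.29 dB.

11.3 dB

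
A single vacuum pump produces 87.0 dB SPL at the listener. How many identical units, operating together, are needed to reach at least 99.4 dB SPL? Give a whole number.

18

The shortfall is 99.4 − 87.0 = 12.4 dB, and N units add 10·log₁₀ N, so need 10·log₁₀ N ≥ 12.4.
N ≥ 10^(12.4/10) = 17.378, so N = 18.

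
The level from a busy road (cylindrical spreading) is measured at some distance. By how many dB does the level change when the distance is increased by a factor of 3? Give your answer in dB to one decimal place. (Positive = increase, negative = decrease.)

-4.8 dB

A line source loses 3 dB per doubling of distance; generally ΔL = −10·log₁₀(r₂/r₁).
ΔL = −10·log₁₀(3) = -4.77 dB.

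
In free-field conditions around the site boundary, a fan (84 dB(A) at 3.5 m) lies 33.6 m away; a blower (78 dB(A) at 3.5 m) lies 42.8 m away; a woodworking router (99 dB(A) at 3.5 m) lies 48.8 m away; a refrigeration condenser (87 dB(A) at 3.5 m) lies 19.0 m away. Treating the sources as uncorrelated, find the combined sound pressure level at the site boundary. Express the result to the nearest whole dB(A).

78 dB(A)

First find each source's level at the receiver (point-source: −20·log₁₀(r/r_ref)), then combine on an intensity basis.
fan: 84 − 20·log₁₀(33.6/3.5) = 84 − 19.65 = 64.35 dB(A).
blower: 78 − 20·log₁₀(42.8/3.5) = 78 − 21.75 = 56.25 dB(A).
woodworking router: 99 − 20·log₁₀(48.8/3.5) = 99 − 22.89 = 76.11 dB(A).
refrigeration condenser: 87 − 20·log₁₀(19.0/3.5) = 87 − 14.69 = 72.31 dB(A).
Σ 10^(L/10) = 6.101e+07 → L_total = 10·log₁₀(6.101e+07) = 77.85 dB(A).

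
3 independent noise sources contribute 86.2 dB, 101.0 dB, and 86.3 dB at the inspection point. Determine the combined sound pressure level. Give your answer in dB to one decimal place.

Incoherent sources combine by intensity addition: L_total = 10·log₁₀(Σ 10^(L_i/10)).
Σ 10^(L/10) = 10^(86.2/10) + 10^(101.0/10) + 10^(86.3/10) = 1.343e+10.
L_total = 10·log₁₀(1.343e+10) = 101.28 dB.

101.3 dB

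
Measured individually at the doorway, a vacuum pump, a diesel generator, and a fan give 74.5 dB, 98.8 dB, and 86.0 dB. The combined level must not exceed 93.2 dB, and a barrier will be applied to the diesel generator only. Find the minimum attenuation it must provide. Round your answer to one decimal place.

The untreated sources together contribute 10^(74.5/10) + 10^(86.0/10) = 4.263e+08, i.e. 86.30 dB.
To meet 93.2 dB overall, the treated diesel generator may contribute at most 10^(93.2/10) − 4.263e+08 = 1.663e+09, i.e. 92.21 dB.
Required insertion loss = 98.8 − 92.21 = 6.59 dB.

6.6 dB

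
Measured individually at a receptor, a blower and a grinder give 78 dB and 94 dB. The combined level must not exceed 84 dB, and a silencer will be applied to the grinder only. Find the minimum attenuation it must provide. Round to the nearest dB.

Everything except the grinder sums to 10^(78/10) = 6.310e+07 in linear terms, 78.00 dB.
The limit corresponds to 10^(84/10) = 2.512e+08; subtracting the fixed part leaves 1.881e+08 for the grinder, i.e. 82.74 dB.
So the grinder must be reduced from 94 to 82.74 dB: IL = 11.26 dB.

11 dB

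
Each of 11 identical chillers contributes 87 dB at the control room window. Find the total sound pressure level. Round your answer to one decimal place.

97.4 dB

With 11 equal, uncorrelated contributions the intensity is 11× that of one unit, giving a rise of 10·log₁₀ 11.
L_total = 87 + 10·log₁₀(11) = 87 + 10.414 = 97.41 dB.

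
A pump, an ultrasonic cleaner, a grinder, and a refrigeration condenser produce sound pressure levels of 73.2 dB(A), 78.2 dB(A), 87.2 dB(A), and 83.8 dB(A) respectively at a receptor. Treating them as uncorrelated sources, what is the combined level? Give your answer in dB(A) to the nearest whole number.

89 dB(A)

For uncorrelated sources the intensities add, so convert each level to linear form, sum, and take 10·log₁₀ of the total.
Σ 10^(L/10) = 10^(73.2/10) + 10^(78.2/10) + 10^(87.2/10) + 10^(83.8/10) = 8.517e+08.
L_total = 10·log₁₀(8.517e+08) = 89.30 dB(A).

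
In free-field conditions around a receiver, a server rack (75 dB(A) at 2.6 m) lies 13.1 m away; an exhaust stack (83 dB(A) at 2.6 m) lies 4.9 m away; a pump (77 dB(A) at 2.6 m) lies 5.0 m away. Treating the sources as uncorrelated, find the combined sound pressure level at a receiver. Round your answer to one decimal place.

78.5 dB(A)

Propagate each source to the receiver with L = L_ref − 20·log₁₀(r/r_ref), then add intensities.
server rack: 75 − 20·log₁₀(13.1/2.6) = 75 − 14.05 = 60.95 dB(A).
exhaust stack: 83 − 20·log₁₀(4.9/2.6) = 83 − 5.50 = 77.50 dB(A).
pump: 77 − 20·log₁₀(5.0/2.6) = 77 − 5.68 = 71.32 dB(A).
Σ 10^(L/10) = 7.097e+07 → L_total = 10·log₁₀(7.097e+07) = 78.51 dB(A).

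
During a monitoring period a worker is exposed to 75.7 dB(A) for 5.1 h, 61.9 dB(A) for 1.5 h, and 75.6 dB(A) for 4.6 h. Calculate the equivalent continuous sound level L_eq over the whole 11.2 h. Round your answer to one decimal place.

75.1 dB(A)

L_eq = 10·log₁₀[(1/T)·Σ tᵢ·10^(Lᵢ/10)] with T = 11.2 h.
Σ tᵢ·10^(Lᵢ/10) = 5.1·10^(75.7/10) + 1.5·10^(61.9/10) + 4.6·10^(75.6/10) = 3.588e+08.
L_eq = 10·log₁₀(3.588e+08/11.2) = 75.06 dB(A).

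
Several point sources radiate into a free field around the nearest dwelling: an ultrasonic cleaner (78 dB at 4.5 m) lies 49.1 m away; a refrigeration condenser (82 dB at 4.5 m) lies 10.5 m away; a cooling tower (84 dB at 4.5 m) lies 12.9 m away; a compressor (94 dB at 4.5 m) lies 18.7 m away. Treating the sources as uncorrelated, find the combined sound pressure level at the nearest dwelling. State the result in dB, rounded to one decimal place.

First find each source's level at the receiver (point-source: −20·log₁₀(r/r_ref)), then combine on an intensity basis.
ultrasonic cleaner: 78 − 20·log₁₀(49.1/4.5) = 78 − 20.76 = 57.24 dB.
refrigeration condenser: 82 − 20·log₁₀(10.5/4.5) = 82 − 7.36 = 74.64 dB.
cooling tower: 84 − 20·log₁₀(12.9/4.5) = 84 − 9.15 = 74.85 dB.
compressor: 94 − 20·log₁₀(18.7/4.5) = 94 − 12.37 = 81.63 dB.
Σ 10^(L/10) = 2.057e+08 → L_total = 10·log₁₀(2.057e+08) = 83.13 dB.

83.1 dB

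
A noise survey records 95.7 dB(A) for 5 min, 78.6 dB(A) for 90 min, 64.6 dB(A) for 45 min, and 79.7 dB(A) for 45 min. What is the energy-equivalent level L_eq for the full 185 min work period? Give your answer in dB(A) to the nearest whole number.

82 dB(A)

The energy average is taken in the linear domain: L_eq = 10·log₁₀[(Σ tᵢ·10^(Lᵢ/10))/T], T = 185 min.
Σ tᵢ·10^(Lᵢ/10) = 5·10^(95.7/10) + 90·10^(78.6/10) + 45·10^(64.6/10) + 45·10^(79.7/10) = 2.943e+10.
L_eq = 10·log₁₀(2.943e+10/185) = 82.02 dB(A).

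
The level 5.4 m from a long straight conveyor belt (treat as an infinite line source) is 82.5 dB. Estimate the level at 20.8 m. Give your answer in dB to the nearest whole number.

77 dB

For a line source, L₂ = L₁ − 10·log₁₀(r₂/r₁).
L₂ = 82.5 − 10·log₁₀(20.8/5.4) = 82.5 − 5.857 = 76.64 dB.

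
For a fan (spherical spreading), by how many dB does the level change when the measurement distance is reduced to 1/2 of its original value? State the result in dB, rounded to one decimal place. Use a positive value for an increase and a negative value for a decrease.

+6.0 dB

A point source loses 6 dB per doubling of distance; generally ΔL = −20·log₁₀(r₂/r₁).
ΔL = −20·log₁₀(0.5) = +6.02 dB.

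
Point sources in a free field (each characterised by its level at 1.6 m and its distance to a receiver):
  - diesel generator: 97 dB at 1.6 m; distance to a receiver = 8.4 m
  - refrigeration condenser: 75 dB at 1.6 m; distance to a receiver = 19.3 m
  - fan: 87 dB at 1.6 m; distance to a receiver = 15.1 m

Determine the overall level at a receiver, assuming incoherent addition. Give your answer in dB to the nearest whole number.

First find each source's level at the receiver (point-source: −20·log₁₀(r/r_ref)), then combine on an intensity basis.
diesel generator: 97 − 20·log₁₀(8.4/1.6) = 97 − 14.40 = 82.60 dB.
refrigeration condenser: 75 − 20·log₁₀(19.3/1.6) = 75 − 21.63 = 53.37 dB.
fan: 87 − 20·log₁₀(15.1/1.6) = 87 − 19.50 = 67.50 dB.
Σ 10^(L/10) = 1.877e+08 → L_total = 10·log₁₀(1.877e+08) = 82.73 dB.

83 dB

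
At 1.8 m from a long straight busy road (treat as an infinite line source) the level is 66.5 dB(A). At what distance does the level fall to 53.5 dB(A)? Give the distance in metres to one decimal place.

35.9 m

Line-source spreading drops the level by 10·log₁₀(r₂/r₁); inverting, r₂/r₁ = 10^(ΔL/10).
r₂ = 1.8·10^((66.5−53.5)/10) = 1.8·10^(13.0/10) = 35.91 m.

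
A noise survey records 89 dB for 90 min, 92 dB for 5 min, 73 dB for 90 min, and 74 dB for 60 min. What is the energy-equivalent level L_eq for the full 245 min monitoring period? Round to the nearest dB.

85 dB

The energy average is taken in the linear domain: L_eq = 10·log₁₀[(Σ tᵢ·10^(Lᵢ/10))/T], T = 245 min.
Σ tᵢ·10^(Lᵢ/10) = 90·10^(89/10) + 5·10^(92/10) + 90·10^(73/10) + 60·10^(74/10) = 8.272e+10.
L_eq = 10·log₁₀(8.272e+10/245) = 85.28 dB.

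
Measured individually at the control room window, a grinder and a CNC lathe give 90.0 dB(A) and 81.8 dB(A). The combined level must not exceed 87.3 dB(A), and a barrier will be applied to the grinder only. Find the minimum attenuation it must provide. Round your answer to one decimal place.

Everything except the grinder sums to 10^(81.8/10) = 1.514e+08 in linear terms, 81.80 dB(A).
The limit corresponds to 10^(87.3/10) = 5.370e+08; subtracting the fixed part leaves 3.857e+08 for the grinder, i.e. 85.86 dB(A).
So the grinder must be reduced from 90.0 to 85.86 dB(A): IL = 4.14 dB.

4.1 dB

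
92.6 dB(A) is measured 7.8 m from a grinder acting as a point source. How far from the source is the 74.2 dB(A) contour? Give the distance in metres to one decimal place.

64.9 m

The 18.4 dB drop corresponds to a distance ratio of 10^(18.4/20) for a point source.
r₂ = 7.8·10^((92.6−74.2)/20) = 7.8·10^(18.4/20) = 64.88 m.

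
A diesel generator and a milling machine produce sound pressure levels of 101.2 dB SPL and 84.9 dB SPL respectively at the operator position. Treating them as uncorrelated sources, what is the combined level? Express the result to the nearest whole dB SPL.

For uncorrelated sources the intensities add, so convert each level to linear form, sum, and take 10·log₁₀ of the total.
Σ 10^(L/10) = 10^(101.2/10) + 10^(84.9/10) = 1.349e+10.
L_total = 10·log₁₀(1.349e+10) = 101.30 dB SPL.

101 dB SPL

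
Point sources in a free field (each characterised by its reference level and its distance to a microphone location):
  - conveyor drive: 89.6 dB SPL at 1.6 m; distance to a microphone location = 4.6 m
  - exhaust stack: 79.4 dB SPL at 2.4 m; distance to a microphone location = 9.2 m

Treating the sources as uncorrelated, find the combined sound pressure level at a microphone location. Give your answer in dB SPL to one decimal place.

Apply inverse-square spreading to bring every level to the receiver, then sum 10^(L/10).
conveyor drive: 89.6 − 20·log₁₀(4.6/1.6) = 89.6 − 9.17 = 80.43 dB SPL.
exhaust stack: 79.4 − 20·log₁₀(9.2/2.4) = 79.4 − 11.67 = 67.73 dB SPL.
Σ 10^(L/10) = 1.163e+08 → L_total = 10·log₁₀(1.163e+08) = 80.65 dB SPL.

80.7 dB SPL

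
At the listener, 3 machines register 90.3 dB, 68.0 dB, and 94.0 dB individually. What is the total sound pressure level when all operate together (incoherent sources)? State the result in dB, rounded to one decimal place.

95.6 dB

Incoherent sources combine by intensity addition: L_total = 10·log₁₀(Σ 10^(L_i/10)).
Σ 10^(L/10) = 10^(90.3/10) + 10^(68.0/10) + 10^(94.0/10) = 3.590e+09.
L_total = 10·log₁₀(3.590e+09) = 95.55 dB.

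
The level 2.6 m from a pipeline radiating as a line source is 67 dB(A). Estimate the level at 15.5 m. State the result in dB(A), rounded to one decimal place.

59.2 dB(A)

Line-source attenuation: ΔL = 10·log₁₀(r₂/r₁) = 10·log₁₀(15.5/2.6) = 7.754 dB.
L₂ = 67 − 10·log₁₀(15.5/2.6) = 67 − 7.754 = 59.25 dB(A).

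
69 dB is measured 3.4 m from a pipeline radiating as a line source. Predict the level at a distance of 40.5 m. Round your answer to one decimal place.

Line-source attenuation: ΔL = 10·log₁₀(r₂/r₁) = 10·log₁₀(40.5/3.4) = 10.760 dB.
L₂ = 69 − 10·log₁₀(40.5/3.4) = 69 − 10.760 = 58.24 dB.

58.2 dB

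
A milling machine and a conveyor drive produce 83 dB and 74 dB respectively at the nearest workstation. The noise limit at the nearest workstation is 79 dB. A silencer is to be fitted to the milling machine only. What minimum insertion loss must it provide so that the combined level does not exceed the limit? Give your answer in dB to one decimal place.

Fixed contribution from the other source: Σ 10^(L/10) = 10^(74/10) = 2.512e+07 (74.00 dB).
To meet 79 dB overall, the treated milling machine may contribute at most 10^(79/10) − 2.512e+07 = 5.431e+07, i.e. 77.35 dB.
So the milling machine must be reduced from 83 to 77.35 dB: IL = 5.65 dB.

5.7 dB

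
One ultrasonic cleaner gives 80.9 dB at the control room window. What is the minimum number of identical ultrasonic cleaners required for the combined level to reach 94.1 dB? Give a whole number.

21

N identical sources give L₁ + 10·log₁₀ N, so require 10·log₁₀ N ≥ 94.1 − 80.9 = 13.2 dB.
N ≥ 10^(13.2/10) = 20.893, so N = 21.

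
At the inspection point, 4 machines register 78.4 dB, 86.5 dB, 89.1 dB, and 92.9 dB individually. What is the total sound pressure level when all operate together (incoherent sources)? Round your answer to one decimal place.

95.2 dB

For uncorrelated sources the intensities add, so convert each level to linear form, sum, and take 10·log₁₀ of the total.
Σ 10^(L/10) = 10^(78.4/10) + 10^(86.5/10) + 10^(89.1/10) + 10^(92.9/10) = 3.279e+09.
L_total = 10·log₁₀(3.279e+09) = 95.16 dB.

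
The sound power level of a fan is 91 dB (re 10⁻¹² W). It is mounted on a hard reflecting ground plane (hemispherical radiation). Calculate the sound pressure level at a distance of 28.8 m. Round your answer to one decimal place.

L_p = L_w − 10·log₁₀(2π·r²) with r = 28.8 m.
2π·r² = 5212 m², 10·log₁₀ of that is 37.170 dB.
L_p = 91 − 37.170 = 53.83 dB.

53.8 dB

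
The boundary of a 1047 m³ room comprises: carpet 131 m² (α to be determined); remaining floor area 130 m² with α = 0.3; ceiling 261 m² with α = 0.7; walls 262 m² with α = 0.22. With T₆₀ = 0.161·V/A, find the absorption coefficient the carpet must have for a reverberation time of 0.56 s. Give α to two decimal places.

A = 0.161·V/T₆₀ = 0.161·1047/0.56 = 301.01 m² sabins.
Absorption from the other surfaces = 130·0.3 + 261·0.7 + 262·0.22 = 279.34 m², so the carpet must supply 21.67 m² over 131 m².
α = 21.67/131 = 0.165.

0.17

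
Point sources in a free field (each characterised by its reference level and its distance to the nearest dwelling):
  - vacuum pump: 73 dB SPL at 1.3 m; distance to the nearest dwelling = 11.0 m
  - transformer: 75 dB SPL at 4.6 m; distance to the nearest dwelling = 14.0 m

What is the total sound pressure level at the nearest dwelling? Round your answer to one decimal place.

First find each source's level at the receiver (point-source: −20·log₁₀(r/r_ref)), then combine on an intensity basis.
vacuum pump: 73 − 20·log₁₀(11.0/1.3) = 73 − 18.55 = 54.45 dB SPL.
transformer: 75 − 20·log₁₀(14.0/4.6) = 75 − 9.67 = 65.33 dB SPL.
Σ 10^(L/10) = 3.693e+06 → L_total = 10·log₁₀(3.693e+06) = 65.67 dB SPL.

65.7 dB SPL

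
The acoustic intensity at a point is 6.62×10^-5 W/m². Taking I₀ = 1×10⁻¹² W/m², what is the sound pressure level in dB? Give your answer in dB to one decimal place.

I/I₀ = 6.62×10^-5/10⁻¹² = 6.62×10^7, and L = 10·log₁₀(I/I₀).
L = 10·(0.8209 + 7) = 78.21 dB.

78.2 dB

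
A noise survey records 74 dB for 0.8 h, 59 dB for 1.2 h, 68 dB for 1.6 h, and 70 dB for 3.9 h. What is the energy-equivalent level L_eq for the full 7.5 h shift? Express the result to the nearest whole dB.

Weight each interval's intensity by its duration and average over T = 7.5 h:
Σ tᵢ·10^(Lᵢ/10) = 0.8·10^(74/10) + 1.2·10^(59/10) + 1.6·10^(68/10) + 3.9·10^(70/10) = 7.014e+07.
L_eq = 10·log₁₀(7.014e+07/7.5) = 69.71 dB.

70 dB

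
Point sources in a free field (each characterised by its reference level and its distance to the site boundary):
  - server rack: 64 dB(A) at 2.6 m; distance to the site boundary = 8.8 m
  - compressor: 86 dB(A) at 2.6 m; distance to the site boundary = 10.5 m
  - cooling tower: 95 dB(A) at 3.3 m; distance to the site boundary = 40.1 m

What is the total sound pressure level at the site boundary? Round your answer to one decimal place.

First find each source's level at the receiver (point-source: −20·log₁₀(r/r_ref)), then combine on an intensity basis.
server rack: 64 − 20·log₁₀(8.8/2.6) = 64 − 10.59 = 53.41 dB(A).
compressor: 86 − 20·log₁₀(10.5/2.6) = 86 − 12.12 = 73.88 dB(A).
cooling tower: 95 − 20·log₁₀(40.1/3.3) = 95 − 21.69 = 73.31 dB(A).
Σ 10^(L/10) = 4.605e+07 → L_total = 10·log₁₀(4.605e+07) = 76.63 dB(A).

76.6 dB(A)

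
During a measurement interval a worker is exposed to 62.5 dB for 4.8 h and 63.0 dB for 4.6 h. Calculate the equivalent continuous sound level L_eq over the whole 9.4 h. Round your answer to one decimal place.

62.8 dB

The energy average is taken in the linear domain: L_eq = 10·log₁₀[(Σ tᵢ·10^(Lᵢ/10))/T], T = 9.4 h.
Σ tᵢ·10^(Lᵢ/10) = 4.8·10^(62.5/10) + 4.6·10^(63.0/10) = 1.771e+07.
L_eq = 10·log₁₀(1.771e+07/9.4) = 62.75 dB.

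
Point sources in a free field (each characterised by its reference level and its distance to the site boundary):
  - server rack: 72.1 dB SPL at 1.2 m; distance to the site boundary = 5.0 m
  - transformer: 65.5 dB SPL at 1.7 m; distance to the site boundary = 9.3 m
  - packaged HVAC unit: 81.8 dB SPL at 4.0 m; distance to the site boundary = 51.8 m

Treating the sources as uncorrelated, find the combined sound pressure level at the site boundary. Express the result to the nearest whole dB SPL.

63 dB SPL

Apply inverse-square spreading to bring every level to the receiver, then sum 10^(L/10).
server rack: 72.1 − 20·log₁₀(5.0/1.2) = 72.1 − 12.40 = 59.70 dB SPL.
transformer: 65.5 − 20·log₁₀(9.3/1.7) = 65.5 − 14.76 = 50.74 dB SPL.
packaged HVAC unit: 81.8 − 20·log₁₀(51.8/4.0) = 81.8 − 22.25 = 59.55 dB SPL.
Σ 10^(L/10) = 1.955e+06 → L_total = 10·log₁₀(1.955e+06) = 62.91 dB SPL.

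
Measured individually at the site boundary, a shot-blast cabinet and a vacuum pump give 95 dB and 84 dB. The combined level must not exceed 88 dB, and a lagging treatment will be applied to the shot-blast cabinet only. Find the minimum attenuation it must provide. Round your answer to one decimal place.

Fixed contribution from the other source: Σ 10^(L/10) = 10^(84/10) = 2.512e+08 (84.00 dB).
The limit corresponds to 10^(88/10) = 6.310e+08; subtracting the fixed part leaves 3.798e+08 for the shot-blast cabinet, i.e. 85.80 dB.
So the shot-blast cabinet must be reduced from 95 to 85.80 dB: IL = 9.20 dB.

9.2 dB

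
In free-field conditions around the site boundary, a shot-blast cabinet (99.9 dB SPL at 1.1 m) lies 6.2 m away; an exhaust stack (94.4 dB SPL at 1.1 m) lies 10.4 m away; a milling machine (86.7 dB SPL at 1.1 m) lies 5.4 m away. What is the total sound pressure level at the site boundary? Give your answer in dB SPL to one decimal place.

85.5 dB SPL

Apply inverse-square spreading to bring every level to the receiver, then sum 10^(L/10).
shot-blast cabinet: 99.9 − 20·log₁₀(6.2/1.1) = 99.9 − 15.02 = 84.88 dB SPL.
exhaust stack: 94.4 − 20·log₁₀(10.4/1.1) = 94.4 − 19.51 = 74.89 dB SPL.
milling machine: 86.7 − 20·log₁₀(5.4/1.1) = 86.7 − 13.82 = 72.88 dB SPL.
Σ 10^(L/10) = 3.578e+08 → L_total = 10·log₁₀(3.578e+08) = 85.54 dB SPL.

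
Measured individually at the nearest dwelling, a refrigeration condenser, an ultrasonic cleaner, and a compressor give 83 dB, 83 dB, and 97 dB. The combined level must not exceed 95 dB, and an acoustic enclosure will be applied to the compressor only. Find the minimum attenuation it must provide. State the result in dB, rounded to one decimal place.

2.6 dB

Everything except the compressor sums to 10^(83/10) + 10^(83/10) = 3.991e+08 in linear terms, 86.01 dB.
To meet 95 dB overall, the treated compressor may contribute at most 10^(95/10) − 3.991e+08 = 2.763e+09, i.e. 94.41 dB.
So the compressor must be reduced from 97 to 94.41 dB: IL = 2.59 dB.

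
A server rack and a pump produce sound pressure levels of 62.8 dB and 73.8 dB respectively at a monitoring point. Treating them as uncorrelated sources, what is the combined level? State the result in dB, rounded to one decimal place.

For uncorrelated sources the intensities add, so convert each level to linear form, sum, and take 10·log₁₀ of the total.
Σ 10^(L/10) = 10^(62.8/10) + 10^(73.8/10) = 2.589e+07.
L_total = 10·log₁₀(2.589e+07) = 74.13 dB.

74.1 dB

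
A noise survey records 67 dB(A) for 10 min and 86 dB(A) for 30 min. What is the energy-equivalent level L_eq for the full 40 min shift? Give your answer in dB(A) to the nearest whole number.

85 dB(A)

The energy average is taken in the linear domain: L_eq = 10·log₁₀[(Σ tᵢ·10^(Lᵢ/10))/T], T = 40 min.
Σ tᵢ·10^(Lᵢ/10) = 10·10^(67/10) + 30·10^(86/10) = 1.199e+10.
L_eq = 10·log₁₀(1.199e+10/40) = 84.77 dB(A).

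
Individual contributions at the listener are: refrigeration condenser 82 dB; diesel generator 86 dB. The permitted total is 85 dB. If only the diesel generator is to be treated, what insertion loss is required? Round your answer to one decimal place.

Everything except the diesel generator sums to 10^(82/10) = 1.585e+08 in linear terms, 82.00 dB.
To meet 85 dB overall, the treated diesel generator may contribute at most 10^(85/10) − 1.585e+08 = 1.577e+08, i.e. 81.98 dB.
So the diesel generator must be reduced from 86 to 81.98 dB: IL = 4.02 dB.

4.0 dB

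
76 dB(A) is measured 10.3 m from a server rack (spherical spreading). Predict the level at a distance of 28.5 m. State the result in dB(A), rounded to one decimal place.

Spherical spreading from a point source gives a 20·log₁₀(r₂/r₁) drop.
L₂ = 76 − 20·log₁₀(28.5/10.3) = 76 − 8.840 = 67.16 dB(A).

67.2 dB(A)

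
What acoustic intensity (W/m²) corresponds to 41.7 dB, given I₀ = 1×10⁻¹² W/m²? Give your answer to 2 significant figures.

1.5e-08 W/m²

I = I₀·10^(L/10) = 10⁻¹² × 10^(41.7/10) = 10^(-7.830).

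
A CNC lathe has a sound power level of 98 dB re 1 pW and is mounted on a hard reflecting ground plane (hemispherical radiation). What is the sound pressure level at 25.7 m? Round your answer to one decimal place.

61.8 dB

Free-field hemispherical radiation: L_p = L_w − 10·log₁₀(2π·r²), r = 25.7 m.
2π·r² = 4150 m², 10·log₁₀ of that is 36.180 dB.
L_p = 98 − 36.180 = 61.82 dB.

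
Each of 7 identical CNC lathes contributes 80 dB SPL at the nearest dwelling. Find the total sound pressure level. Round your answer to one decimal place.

88.5 dB SPL

With 7 equal, uncorrelated contributions the intensity is 7× that of one unit, giving a rise of 10·log₁₀ 7.
L_total = 80 + 10·log₁₀(7) = 80 + 8.451 = 88.45 dB SPL.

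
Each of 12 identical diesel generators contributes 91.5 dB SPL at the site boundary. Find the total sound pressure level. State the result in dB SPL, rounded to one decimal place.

L_total = L₁ + 10·log₁₀ N for N identical incoherent sources.
L_total = 91.5 + 10·log₁₀(12) = 91.5 + 10.792 = 102.29 dB SPL.

102.3 dB SPL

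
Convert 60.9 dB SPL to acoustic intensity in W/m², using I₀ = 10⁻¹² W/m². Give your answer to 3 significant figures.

1.23e-06 W/m²

I = I₀·10^(L/10) = 10⁻¹² × 10^(60.9/10) = 10^(-5.910).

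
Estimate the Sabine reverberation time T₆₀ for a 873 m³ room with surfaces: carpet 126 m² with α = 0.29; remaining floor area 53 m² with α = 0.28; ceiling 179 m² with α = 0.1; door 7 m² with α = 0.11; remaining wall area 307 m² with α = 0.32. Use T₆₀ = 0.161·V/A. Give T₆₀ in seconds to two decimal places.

0.84 s

Total absorption A = 126·0.29 + 53·0.28 + 179·0.1 + 7·0.11 + 307·0.32 = 168.29 m² sabins.
T₆₀ = 0.161 × 873 / 168.29 = 0.835 s.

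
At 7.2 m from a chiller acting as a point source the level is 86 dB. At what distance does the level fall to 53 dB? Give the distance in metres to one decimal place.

For a point source L₁ − L₂ = 20·log₁₀(r₂/r₁), so r₂ = r₁·10^((L₁−L₂)/20).
r₂ = 7.2·10^((86−53)/20) = 7.2·10^(33.0/20) = 321.61 m.

321.6 m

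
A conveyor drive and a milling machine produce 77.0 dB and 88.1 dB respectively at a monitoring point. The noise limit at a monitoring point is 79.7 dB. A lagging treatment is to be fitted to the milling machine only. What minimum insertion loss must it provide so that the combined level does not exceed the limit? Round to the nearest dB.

Fixed contribution from the other source: Σ 10^(L/10) = 10^(77.0/10) = 5.012e+07 (77.00 dB).
To meet 79.7 dB overall, the treated milling machine may contribute at most 10^(79.7/10) − 5.012e+07 = 4.321e+07, i.e. 76.36 dB.
Required insertion loss = 88.1 − 76.36 = 11.74 dB.

12 dB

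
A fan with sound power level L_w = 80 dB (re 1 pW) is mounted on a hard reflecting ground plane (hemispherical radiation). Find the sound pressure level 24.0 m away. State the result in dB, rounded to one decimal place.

The power spreads over a hemisphere of area 2π·r², so L_p = L_w − 10·log₁₀(2π·r²).
2π·r² = 3619 m², 10·log₁₀ of that is 35.586 dB.
L_p = 80 − 35.586 = 44.41 dB.

44.4 dB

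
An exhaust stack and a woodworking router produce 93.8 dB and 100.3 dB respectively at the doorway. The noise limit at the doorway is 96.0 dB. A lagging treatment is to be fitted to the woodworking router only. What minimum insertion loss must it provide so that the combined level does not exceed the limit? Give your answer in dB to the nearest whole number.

The untreated sources together contribute 10^(93.8/10) = 2.399e+09, i.e. 93.80 dB.
To meet 96.0 dB overall, the treated woodworking router may contribute at most 10^(96.0/10) − 2.399e+09 = 1.582e+09, i.e. 91.99 dB.
Required insertion loss = 100.3 − 91.99 = 8.31 dB.

8 dB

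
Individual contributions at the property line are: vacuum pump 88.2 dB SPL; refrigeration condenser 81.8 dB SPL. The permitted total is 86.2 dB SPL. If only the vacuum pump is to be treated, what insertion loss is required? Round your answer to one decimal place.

4.0 dB

The untreated sources together contribute 10^(81.8/10) = 1.514e+08, i.e. 81.80 dB SPL.
To meet 86.2 dB SPL overall, the treated vacuum pump may contribute at most 10^(86.2/10) − 1.514e+08 = 2.655e+08, i.e. 84.24 dB SPL.
Required insertion loss = 88.2 − 84.24 = 3.96 dB.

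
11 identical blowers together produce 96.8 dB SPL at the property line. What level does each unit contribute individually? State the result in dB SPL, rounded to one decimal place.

For N identical incoherent sources L_total = L₁ + 10·log₁₀ N, so L₁ = 96.8 − 10·log₁₀(11) = 96.8 − 10.414.

86.4 dB SPL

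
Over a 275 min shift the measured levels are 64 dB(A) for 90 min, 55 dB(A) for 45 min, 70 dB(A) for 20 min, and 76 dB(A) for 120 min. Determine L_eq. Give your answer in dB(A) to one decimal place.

72.8 dB(A)

Weight each interval's intensity by its duration and average over T = 275 min:
Σ tᵢ·10^(Lᵢ/10) = 90·10^(64/10) + 45·10^(55/10) + 20·10^(70/10) + 120·10^(76/10) = 5.218e+09.
L_eq = 10·log₁₀(5.218e+09/275) = 72.78 dB(A).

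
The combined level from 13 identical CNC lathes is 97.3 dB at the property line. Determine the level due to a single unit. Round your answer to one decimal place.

Dividing the total intensity by 13 lowers the level by 10·log₁₀ 13 = 11.139 dB: L₁ = 97.3 − 11.139.

86.2 dB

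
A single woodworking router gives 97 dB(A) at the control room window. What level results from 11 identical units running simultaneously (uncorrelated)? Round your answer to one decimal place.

107.4 dB(A)

With 11 equal, uncorrelated contributions the intensity is 11× that of one unit, giving a rise of 10·log₁₀ 11.
L_total = 97 + 10·log₁₀(11) = 97 + 10.414 = 107.41 dB(A).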